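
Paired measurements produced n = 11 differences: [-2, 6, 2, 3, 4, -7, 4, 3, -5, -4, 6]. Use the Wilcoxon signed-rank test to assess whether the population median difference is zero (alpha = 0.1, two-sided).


Step 1: Drop any zero differences (none here) and take |d_i|.
|d| = [2, 6, 2, 3, 4, 7, 4, 3, 5, 4, 6]
Step 2: Midrank |d_i| (ties get averaged ranks).
ranks: |2|->1.5, |6|->9.5, |2|->1.5, |3|->3.5, |4|->6, |7|->11, |4|->6, |3|->3.5, |5|->8, |4|->6, |6|->9.5
Step 3: Attach original signs; sum ranks with positive sign and with negative sign.
W+ = 9.5 + 1.5 + 3.5 + 6 + 6 + 3.5 + 9.5 = 39.5
W- = 1.5 + 11 + 8 + 6 = 26.5
(Check: W+ + W- = 66 should equal n(n+1)/2 = 66.)
Step 4: Test statistic W = min(W+, W-) = 26.5.
Step 5: Ties in |d|, so use the tie-corrected normal approximation.
        E[W] = n(n+1)/4 = 11*12/4 = 33.
        Tie groups: |d|=2 (t=2), |d|=3 (t=2), |d|=4 (t=3), |d|=6 (t=2); sum(t^3 - t) = 42.
        Var[W] = n(n+1)(2n+1)/24 - sum(t^3-t)/48 = 3036/24 - 42/48 = 125.625.
        z = (W - E[W]) / sqrt(Var[W]) = (26.5 - 33) / 11.2083 = -0.5799.
        Two-sided p = 2*Phi(z) = 0.561962.
Step 6: alpha = 0.1. fail to reject H0.

W+ = 39.5, W- = 26.5, W = min = 26.5, p = 0.561962, fail to reject H0.


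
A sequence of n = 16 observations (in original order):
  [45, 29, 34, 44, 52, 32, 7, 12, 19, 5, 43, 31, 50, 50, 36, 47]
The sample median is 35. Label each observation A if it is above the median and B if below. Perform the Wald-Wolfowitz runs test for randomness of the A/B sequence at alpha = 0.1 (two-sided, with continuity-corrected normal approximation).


Step 1: Compute median = 35; label A = above, B = below.
Labels in order: ABBAABBBBBABAAAA  (n_A = 8, n_B = 8)
Step 2: Count runs R = 7.
Step 3: Under H0 (random ordering), E[R] = 2*n_A*n_B/(n_A+n_B) + 1 = 2*8*8/16 + 1 = 9.0000.
        Var[R] = 2*n_A*n_B*(2*n_A*n_B - n_A - n_B) / ((n_A+n_B)^2 * (n_A+n_B-1)) = 14336/3840 = 3.7333.
        SD[R] = 1.9322.
Step 4: Continuity-corrected z = (R + 0.5 - E[R]) / SD[R] = (7 + 0.5 - 9.0000) / 1.9322 = -0.7763.
Step 5: Two-sided p-value via normal approximation = 2*(1 - Phi(|z|)) = 0.437558.
Step 6: alpha = 0.1. fail to reject H0.

R = 7, z = -0.7763, p = 0.437558, fail to reject H0.


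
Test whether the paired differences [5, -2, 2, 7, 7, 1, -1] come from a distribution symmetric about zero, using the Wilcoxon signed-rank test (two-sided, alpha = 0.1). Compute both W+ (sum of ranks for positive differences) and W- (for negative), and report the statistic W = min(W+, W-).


Step 1: Drop any zero differences (none here) and take |d_i|.
|d| = [5, 2, 2, 7, 7, 1, 1]
Step 2: Midrank |d_i| (ties get averaged ranks).
ranks: |5|->5, |2|->3.5, |2|->3.5, |7|->6.5, |7|->6.5, |1|->1.5, |1|->1.5
Step 3: Attach original signs; sum ranks with positive sign and with negative sign.
W+ = 5 + 3.5 + 6.5 + 6.5 + 1.5 = 23
W- = 3.5 + 1.5 = 5
(Check: W+ + W- = 28 should equal n(n+1)/2 = 28.)
Step 4: Test statistic W = min(W+, W-) = 5.
Step 5: Ties in |d|, so use the tie-corrected normal approximation.
        E[W] = n(n+1)/4 = 7*8/4 = 14.
        Tie groups: |d|=1 (t=2), |d|=2 (t=2), |d|=7 (t=2); sum(t^3 - t) = 18.
        Var[W] = n(n+1)(2n+1)/24 - sum(t^3-t)/48 = 840/24 - 18/48 = 34.625.
        z = (W - E[W]) / sqrt(Var[W]) = (5 - 14) / 5.8843 = -1.5295.
        Two-sided p = 2*Phi(z) = 0.126142.
Step 6: alpha = 0.1. fail to reject H0.

W+ = 23, W- = 5, W = min = 5, p = 0.126142, fail to reject H0.


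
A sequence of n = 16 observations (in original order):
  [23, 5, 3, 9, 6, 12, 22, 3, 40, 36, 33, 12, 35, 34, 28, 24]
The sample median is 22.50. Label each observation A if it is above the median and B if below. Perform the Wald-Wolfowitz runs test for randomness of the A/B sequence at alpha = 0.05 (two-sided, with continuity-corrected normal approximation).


Step 1: Compute median = 22.50; label A = above, B = below.
Labels in order: ABBBBBBBAAABAAAA  (n_A = 8, n_B = 8)
Step 2: Count runs R = 5.
Step 3: Under H0 (random ordering), E[R] = 2*n_A*n_B/(n_A+n_B) + 1 = 2*8*8/16 + 1 = 9.0000.
        Var[R] = 2*n_A*n_B*(2*n_A*n_B - n_A - n_B) / ((n_A+n_B)^2 * (n_A+n_B-1)) = 14336/3840 = 3.7333.
        SD[R] = 1.9322.
Step 4: Continuity-corrected z = (R + 0.5 - E[R]) / SD[R] = (5 + 0.5 - 9.0000) / 1.9322 = -1.8114.
Step 5: Two-sided p-value via normal approximation = 2*(1 - Phi(|z|)) = 0.070076.
Step 6: alpha = 0.05. fail to reject H0.

R = 5, z = -1.8114, p = 0.070076, fail to reject H0.


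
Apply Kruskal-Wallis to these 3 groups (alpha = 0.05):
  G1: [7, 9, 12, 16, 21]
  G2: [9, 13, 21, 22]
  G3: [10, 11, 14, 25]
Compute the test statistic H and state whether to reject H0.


Step 1: Combine all N = 13 observations and assign midranks.
sorted (value, group, rank): (7,G1,1), (9,G1,2.5), (9,G2,2.5), (10,G3,4), (11,G3,5), (12,G1,6), (13,G2,7), (14,G3,8), (16,G1,9), (21,G1,10.5), (21,G2,10.5), (22,G2,12), (25,G3,13)
Step 2: Sum ranks within each group.
R_1 = 29 (n_1 = 5)
R_2 = 32 (n_2 = 4)
R_3 = 30 (n_3 = 4)
Step 3: H = 12/(N(N+1)) * sum(R_i^2/n_i) - 3(N+1)
     = 12/(13*14) * (29^2/5 + 32^2/4 + 30^2/4) - 3*14
     = 0.065934 * 649.2 - 42
     = 0.804396.
Step 4: Ties present; correction factor C = 1 - 12/(13^3 - 13) = 0.994505. Corrected H = 0.804396 / 0.994505 = 0.808840.
Step 5: Under H0, H ~ chi^2(2); p-value = 0.667364.
Step 6: alpha = 0.05. fail to reject H0.

H = 0.8088, df = 2, p = 0.667364, fail to reject H0.


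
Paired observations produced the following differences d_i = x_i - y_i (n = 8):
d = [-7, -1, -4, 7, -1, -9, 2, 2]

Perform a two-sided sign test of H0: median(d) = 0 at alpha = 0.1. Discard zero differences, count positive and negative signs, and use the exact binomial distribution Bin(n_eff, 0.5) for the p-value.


Step 1: Discard zero differences. Original n = 8; n_eff = number of nonzero differences = 8.
Nonzero differences (with sign): -7, -1, -4, +7, -1, -9, +2, +2
Step 2: Count signs: positive = 3, negative = 5.
Step 3: Under H0: P(positive) = 0.5, so the number of positives S ~ Bin(8, 0.5).
Step 4: Two-sided exact p-value = sum of Bin(8,0.5) probabilities at or below the observed probability = 0.726562.
Step 5: alpha = 0.1. fail to reject H0.

n_eff = 8, pos = 3, neg = 5, p = 0.726562, fail to reject H0.


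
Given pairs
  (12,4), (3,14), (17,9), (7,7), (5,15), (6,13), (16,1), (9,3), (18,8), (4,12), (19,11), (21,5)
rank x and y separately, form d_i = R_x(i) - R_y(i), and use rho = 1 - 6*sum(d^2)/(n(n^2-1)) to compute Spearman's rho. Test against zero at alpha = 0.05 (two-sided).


Step 1: Rank x and y separately (midranks; no ties here).
rank(x): 12->7, 3->1, 17->9, 7->5, 5->3, 6->4, 16->8, 9->6, 18->10, 4->2, 19->11, 21->12
rank(y): 4->3, 14->11, 9->7, 7->5, 15->12, 13->10, 1->1, 3->2, 8->6, 12->9, 11->8, 5->4
Step 2: d_i = R_x(i) - R_y(i); compute d_i^2.
  (7-3)^2=16, (1-11)^2=100, (9-7)^2=4, (5-5)^2=0, (3-12)^2=81, (4-10)^2=36, (8-1)^2=49, (6-2)^2=16, (10-6)^2=16, (2-9)^2=49, (11-8)^2=9, (12-4)^2=64
sum(d^2) = 440.
Step 3: rho = 1 - 6*440 / (12*(12^2 - 1)) = 1 - 2640/1716 = -0.538462.
Step 4: Under H0, t = rho * sqrt((n-2)/(1-rho^2)) = -2.0207 ~ t(10).
Step 5: Two-sided p-value from the t-distribution with 10 df = 0.070894.
Step 6: alpha = 0.05. fail to reject H0.

rho = -0.5385, p = 0.070894, fail to reject H0 at alpha = 0.05.


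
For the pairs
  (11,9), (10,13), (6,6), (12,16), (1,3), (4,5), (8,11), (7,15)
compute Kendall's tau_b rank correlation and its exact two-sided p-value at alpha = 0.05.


Step 1: Enumerate the 28 unordered pairs (i,j) with i<j and classify each by sign(x_j-x_i) * sign(y_j-y_i).
  (1,2):dx=-1,dy=+4->D; (1,3):dx=-5,dy=-3->C; (1,4):dx=+1,dy=+7->C; (1,5):dx=-10,dy=-6->C
  (1,6):dx=-7,dy=-4->C; (1,7):dx=-3,dy=+2->D; (1,8):dx=-4,dy=+6->D; (2,3):dx=-4,dy=-7->C
  (2,4):dx=+2,dy=+3->C; (2,5):dx=-9,dy=-10->C; (2,6):dx=-6,dy=-8->C; (2,7):dx=-2,dy=-2->C
  (2,8):dx=-3,dy=+2->D; (3,4):dx=+6,dy=+10->C; (3,5):dx=-5,dy=-3->C; (3,6):dx=-2,dy=-1->C
  (3,7):dx=+2,dy=+5->C; (3,8):dx=+1,dy=+9->C; (4,5):dx=-11,dy=-13->C; (4,6):dx=-8,dy=-11->C
  (4,7):dx=-4,dy=-5->C; (4,8):dx=-5,dy=-1->C; (5,6):dx=+3,dy=+2->C; (5,7):dx=+7,dy=+8->C
  (5,8):dx=+6,dy=+12->C; (6,7):dx=+4,dy=+6->C; (6,8):dx=+3,dy=+10->C; (7,8):dx=-1,dy=+4->D
Step 2: C = 23, D = 5, total pairs = 28.
Step 3: tau = (C - D)/(n(n-1)/2) = (23 - 5)/28 = 0.642857.
Step 4: Exact two-sided p-value (enumerate n! = 40320 permutations of y under H0): p = 0.031151.
Step 5: alpha = 0.05. reject H0.

tau_b = 0.6429 (C=23, D=5), p = 0.031151, reject H0.


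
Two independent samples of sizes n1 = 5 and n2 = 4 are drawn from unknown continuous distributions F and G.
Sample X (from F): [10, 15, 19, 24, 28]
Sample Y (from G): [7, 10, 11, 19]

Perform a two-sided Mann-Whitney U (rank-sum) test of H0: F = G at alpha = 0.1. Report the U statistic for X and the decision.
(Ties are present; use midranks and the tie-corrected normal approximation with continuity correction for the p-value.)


Step 1: Combine and sort all 9 observations; assign midranks.
sorted (value, group): (7,Y), (10,X), (10,Y), (11,Y), (15,X), (19,X), (19,Y), (24,X), (28,X)
ranks: 7->1, 10->2.5, 10->2.5, 11->4, 15->5, 19->6.5, 19->6.5, 24->8, 28->9
Step 2: Rank sum for X: R1 = 2.5 + 5 + 6.5 + 8 + 9 = 31.
Step 3: U_X = R1 - n1(n1+1)/2 = 31 - 5*6/2 = 31 - 15 = 16.
       U_Y = n1*n2 - U_X = 20 - 16 = 4.
Step 4: Ties are present, so use the tie-corrected normal approximation (with continuity correction) for the p-value.
Step 5: p-value = 0.174277; compare to alpha = 0.1. fail to reject H0.

U_X = 16, p = 0.174277, fail to reject H0 at alpha = 0.1.


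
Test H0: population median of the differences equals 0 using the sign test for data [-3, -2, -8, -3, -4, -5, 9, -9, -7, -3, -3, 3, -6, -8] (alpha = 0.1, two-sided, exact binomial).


Step 1: Discard zero differences. Original n = 14; n_eff = number of nonzero differences = 14.
Nonzero differences (with sign): -3, -2, -8, -3, -4, -5, +9, -9, -7, -3, -3, +3, -6, -8
Step 2: Count signs: positive = 2, negative = 12.
Step 3: Under H0: P(positive) = 0.5, so the number of positives S ~ Bin(14, 0.5).
Step 4: Two-sided exact p-value = sum of Bin(14,0.5) probabilities at or below the observed probability = 0.012939.
Step 5: alpha = 0.1. reject H0.

n_eff = 14, pos = 2, neg = 12, p = 0.012939, reject H0.


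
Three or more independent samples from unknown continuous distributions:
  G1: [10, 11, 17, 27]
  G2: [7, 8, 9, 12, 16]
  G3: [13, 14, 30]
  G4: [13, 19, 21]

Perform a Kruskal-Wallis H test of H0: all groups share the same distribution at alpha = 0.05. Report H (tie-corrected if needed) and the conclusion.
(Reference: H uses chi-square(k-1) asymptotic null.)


Step 1: Combine all N = 15 observations and assign midranks.
sorted (value, group, rank): (7,G2,1), (8,G2,2), (9,G2,3), (10,G1,4), (11,G1,5), (12,G2,6), (13,G3,7.5), (13,G4,7.5), (14,G3,9), (16,G2,10), (17,G1,11), (19,G4,12), (21,G4,13), (27,G1,14), (30,G3,15)
Step 2: Sum ranks within each group.
R_1 = 34 (n_1 = 4)
R_2 = 22 (n_2 = 5)
R_3 = 31.5 (n_3 = 3)
R_4 = 32.5 (n_4 = 3)
Step 3: H = 12/(N(N+1)) * sum(R_i^2/n_i) - 3(N+1)
     = 12/(15*16) * (34^2/4 + 22^2/5 + 31.5^2/3 + 32.5^2/3) - 3*16
     = 0.050000 * 1068.63 - 48
     = 5.431667.
Step 4: Ties present; correction factor C = 1 - 6/(15^3 - 15) = 0.998214. Corrected H = 5.431667 / 0.998214 = 5.441383.
Step 5: Under H0, H ~ chi^2(3); p-value = 0.142187.
Step 6: alpha = 0.05. fail to reject H0.

H = 5.4414, df = 3, p = 0.142187, fail to reject H0.


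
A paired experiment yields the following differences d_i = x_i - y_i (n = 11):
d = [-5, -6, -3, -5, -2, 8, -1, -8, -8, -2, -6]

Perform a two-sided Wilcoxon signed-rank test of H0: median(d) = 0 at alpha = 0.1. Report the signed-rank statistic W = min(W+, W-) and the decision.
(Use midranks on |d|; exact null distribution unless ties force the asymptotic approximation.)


Step 1: Drop any zero differences (none here) and take |d_i|.
|d| = [5, 6, 3, 5, 2, 8, 1, 8, 8, 2, 6]
Step 2: Midrank |d_i| (ties get averaged ranks).
ranks: |5|->5.5, |6|->7.5, |3|->4, |5|->5.5, |2|->2.5, |8|->10, |1|->1, |8|->10, |8|->10, |2|->2.5, |6|->7.5
Step 3: Attach original signs; sum ranks with positive sign and with negative sign.
W+ = 10 = 10
W- = 5.5 + 7.5 + 4 + 5.5 + 2.5 + 1 + 10 + 10 + 2.5 + 7.5 = 56
(Check: W+ + W- = 66 should equal n(n+1)/2 = 66.)
Step 4: Test statistic W = min(W+, W-) = 10.
Step 5: Ties in |d|, so use the tie-corrected normal approximation.
        E[W] = n(n+1)/4 = 11*12/4 = 33.
        Tie groups: |d|=2 (t=2), |d|=5 (t=2), |d|=6 (t=2), |d|=8 (t=3); sum(t^3 - t) = 42.
        Var[W] = n(n+1)(2n+1)/24 - sum(t^3-t)/48 = 3036/24 - 42/48 = 125.625.
        z = (W - E[W]) / sqrt(Var[W]) = (10 - 33) / 11.2083 = -2.0521.
        Two-sided p = 2*Phi(z) = 0.040164.
Step 6: alpha = 0.1. reject H0.

W+ = 10, W- = 56, W = min = 10, p = 0.040164, reject H0.


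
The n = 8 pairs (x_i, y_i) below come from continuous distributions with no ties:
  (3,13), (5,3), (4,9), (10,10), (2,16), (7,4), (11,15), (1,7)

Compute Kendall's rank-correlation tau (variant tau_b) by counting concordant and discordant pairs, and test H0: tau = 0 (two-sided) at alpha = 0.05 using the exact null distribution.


Step 1: Enumerate the 28 unordered pairs (i,j) with i<j and classify each by sign(x_j-x_i) * sign(y_j-y_i).
  (1,2):dx=+2,dy=-10->D; (1,3):dx=+1,dy=-4->D; (1,4):dx=+7,dy=-3->D; (1,5):dx=-1,dy=+3->D
  (1,6):dx=+4,dy=-9->D; (1,7):dx=+8,dy=+2->C; (1,8):dx=-2,dy=-6->C; (2,3):dx=-1,dy=+6->D
  (2,4):dx=+5,dy=+7->C; (2,5):dx=-3,dy=+13->D; (2,6):dx=+2,dy=+1->C; (2,7):dx=+6,dy=+12->C
  (2,8):dx=-4,dy=+4->D; (3,4):dx=+6,dy=+1->C; (3,5):dx=-2,dy=+7->D; (3,6):dx=+3,dy=-5->D
  (3,7):dx=+7,dy=+6->C; (3,8):dx=-3,dy=-2->C; (4,5):dx=-8,dy=+6->D; (4,6):dx=-3,dy=-6->C
  (4,7):dx=+1,dy=+5->C; (4,8):dx=-9,dy=-3->C; (5,6):dx=+5,dy=-12->D; (5,7):dx=+9,dy=-1->D
  (5,8):dx=-1,dy=-9->C; (6,7):dx=+4,dy=+11->C; (6,8):dx=-6,dy=+3->D; (7,8):dx=-10,dy=-8->C
Step 2: C = 14, D = 14, total pairs = 28.
Step 3: tau = (C - D)/(n(n-1)/2) = (14 - 14)/28 = 0.000000.
Step 4: Exact two-sided p-value (enumerate n! = 40320 permutations of y under H0): p = 1.000000.
Step 5: alpha = 0.05. fail to reject H0.

tau_b = 0.0000 (C=14, D=14), p = 1.000000, fail to reject H0.


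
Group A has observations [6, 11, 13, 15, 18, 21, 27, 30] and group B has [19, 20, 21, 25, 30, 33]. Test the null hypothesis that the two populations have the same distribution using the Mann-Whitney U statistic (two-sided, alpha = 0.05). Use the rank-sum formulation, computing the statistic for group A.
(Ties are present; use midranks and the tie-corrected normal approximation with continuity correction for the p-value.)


Step 1: Combine and sort all 14 observations; assign midranks.
sorted (value, group): (6,X), (11,X), (13,X), (15,X), (18,X), (19,Y), (20,Y), (21,X), (21,Y), (25,Y), (27,X), (30,X), (30,Y), (33,Y)
ranks: 6->1, 11->2, 13->3, 15->4, 18->5, 19->6, 20->7, 21->8.5, 21->8.5, 25->10, 27->11, 30->12.5, 30->12.5, 33->14
Step 2: Rank sum for X: R1 = 1 + 2 + 3 + 4 + 5 + 8.5 + 11 + 12.5 = 47.
Step 3: U_X = R1 - n1(n1+1)/2 = 47 - 8*9/2 = 47 - 36 = 11.
       U_Y = n1*n2 - U_X = 48 - 11 = 37.
Step 4: Ties are present, so use the tie-corrected normal approximation (with continuity correction) for the p-value.
Step 5: p-value = 0.105813; compare to alpha = 0.05. fail to reject H0.

U_X = 11, p = 0.105813, fail to reject H0 at alpha = 0.05.


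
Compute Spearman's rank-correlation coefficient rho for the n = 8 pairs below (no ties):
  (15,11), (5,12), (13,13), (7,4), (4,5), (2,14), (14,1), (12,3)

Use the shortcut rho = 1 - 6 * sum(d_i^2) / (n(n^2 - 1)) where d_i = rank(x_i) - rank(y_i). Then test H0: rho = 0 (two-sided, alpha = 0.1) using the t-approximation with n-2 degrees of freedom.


Step 1: Rank x and y separately (midranks; no ties here).
rank(x): 15->8, 5->3, 13->6, 7->4, 4->2, 2->1, 14->7, 12->5
rank(y): 11->5, 12->6, 13->7, 4->3, 5->4, 14->8, 1->1, 3->2
Step 2: d_i = R_x(i) - R_y(i); compute d_i^2.
  (8-5)^2=9, (3-6)^2=9, (6-7)^2=1, (4-3)^2=1, (2-4)^2=4, (1-8)^2=49, (7-1)^2=36, (5-2)^2=9
sum(d^2) = 118.
Step 3: rho = 1 - 6*118 / (8*(8^2 - 1)) = 1 - 708/504 = -0.404762.
Step 4: Under H0, t = rho * sqrt((n-2)/(1-rho^2)) = -1.0842 ~ t(6).
Step 5: Two-sided p-value from the t-distribution with 6 df = 0.319889.
Step 6: alpha = 0.1. fail to reject H0.

rho = -0.4048, p = 0.319889, fail to reject H0 at alpha = 0.1.


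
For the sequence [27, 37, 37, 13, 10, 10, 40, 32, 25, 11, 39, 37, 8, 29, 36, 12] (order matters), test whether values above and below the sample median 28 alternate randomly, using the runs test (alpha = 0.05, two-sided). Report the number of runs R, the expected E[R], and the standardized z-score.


Step 1: Compute median = 28; label A = above, B = below.
Labels in order: BAABBBAABBAABAAB  (n_A = 8, n_B = 8)
Step 2: Count runs R = 9.
Step 3: Under H0 (random ordering), E[R] = 2*n_A*n_B/(n_A+n_B) + 1 = 2*8*8/16 + 1 = 9.0000.
        Var[R] = 2*n_A*n_B*(2*n_A*n_B - n_A - n_B) / ((n_A+n_B)^2 * (n_A+n_B-1)) = 14336/3840 = 3.7333.
        SD[R] = 1.9322.
Step 4: R = E[R], so z = 0 with no continuity correction.
Step 5: Two-sided p-value via normal approximation = 2*(1 - Phi(|z|)) = 1.000000.
Step 6: alpha = 0.05. fail to reject H0.

R = 9, z = 0.0000, p = 1.000000, fail to reject H0.


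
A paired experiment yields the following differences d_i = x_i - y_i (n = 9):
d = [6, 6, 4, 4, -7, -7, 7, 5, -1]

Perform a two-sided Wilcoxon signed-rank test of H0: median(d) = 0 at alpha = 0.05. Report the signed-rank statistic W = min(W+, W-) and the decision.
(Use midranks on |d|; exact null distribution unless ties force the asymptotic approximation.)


Step 1: Drop any zero differences (none here) and take |d_i|.
|d| = [6, 6, 4, 4, 7, 7, 7, 5, 1]
Step 2: Midrank |d_i| (ties get averaged ranks).
ranks: |6|->5.5, |6|->5.5, |4|->2.5, |4|->2.5, |7|->8, |7|->8, |7|->8, |5|->4, |1|->1
Step 3: Attach original signs; sum ranks with positive sign and with negative sign.
W+ = 5.5 + 5.5 + 2.5 + 2.5 + 8 + 4 = 28
W- = 8 + 8 + 1 = 17
(Check: W+ + W- = 45 should equal n(n+1)/2 = 45.)
Step 4: Test statistic W = min(W+, W-) = 17.
Step 5: Ties in |d|, so use the tie-corrected normal approximation.
        E[W] = n(n+1)/4 = 9*10/4 = 22.5.
        Tie groups: |d|=4 (t=2), |d|=6 (t=2), |d|=7 (t=3); sum(t^3 - t) = 36.
        Var[W] = n(n+1)(2n+1)/24 - sum(t^3-t)/48 = 1710/24 - 36/48 = 70.5.
        z = (W - E[W]) / sqrt(Var[W]) = (17 - 22.5) / 8.3964 = -0.6550.
        Two-sided p = 2*Phi(z) = 0.512442.
Step 6: alpha = 0.05. fail to reject H0.

W+ = 28, W- = 17, W = min = 17, p = 0.512442, fail to reject H0.


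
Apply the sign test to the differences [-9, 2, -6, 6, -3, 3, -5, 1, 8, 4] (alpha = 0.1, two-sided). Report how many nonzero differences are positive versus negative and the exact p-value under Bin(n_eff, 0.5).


Step 1: Discard zero differences. Original n = 10; n_eff = number of nonzero differences = 10.
Nonzero differences (with sign): -9, +2, -6, +6, -3, +3, -5, +1, +8, +4
Step 2: Count signs: positive = 6, negative = 4.
Step 3: Under H0: P(positive) = 0.5, so the number of positives S ~ Bin(10, 0.5).
Step 4: Two-sided exact p-value = sum of Bin(10,0.5) probabilities at or below the observed probability = 0.753906.
Step 5: alpha = 0.1. fail to reject H0.

n_eff = 10, pos = 6, neg = 4, p = 0.753906, fail to reject H0.


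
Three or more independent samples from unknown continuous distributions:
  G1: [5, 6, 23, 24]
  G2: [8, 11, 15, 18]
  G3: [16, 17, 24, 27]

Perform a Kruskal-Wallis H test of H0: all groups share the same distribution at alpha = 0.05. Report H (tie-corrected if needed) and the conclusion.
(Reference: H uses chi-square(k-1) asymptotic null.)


Step 1: Combine all N = 12 observations and assign midranks.
sorted (value, group, rank): (5,G1,1), (6,G1,2), (8,G2,3), (11,G2,4), (15,G2,5), (16,G3,6), (17,G3,7), (18,G2,8), (23,G1,9), (24,G1,10.5), (24,G3,10.5), (27,G3,12)
Step 2: Sum ranks within each group.
R_1 = 22.5 (n_1 = 4)
R_2 = 20 (n_2 = 4)
R_3 = 35.5 (n_3 = 4)
Step 3: H = 12/(N(N+1)) * sum(R_i^2/n_i) - 3(N+1)
     = 12/(12*13) * (22.5^2/4 + 20^2/4 + 35.5^2/4) - 3*13
     = 0.076923 * 541.625 - 39
     = 2.663462.
Step 4: Ties present; correction factor C = 1 - 6/(12^3 - 12) = 0.996503. Corrected H = 2.663462 / 0.996503 = 2.672807.
Step 5: Under H0, H ~ chi^2(2); p-value = 0.262789.
Step 6: alpha = 0.05. fail to reject H0.

H = 2.6728, df = 2, p = 0.262789, fail to reject H0.


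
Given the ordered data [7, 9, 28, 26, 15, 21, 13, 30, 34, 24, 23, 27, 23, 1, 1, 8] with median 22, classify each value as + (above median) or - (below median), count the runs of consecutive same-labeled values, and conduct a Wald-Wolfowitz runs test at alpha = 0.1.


Step 1: Compute median = 22; label A = above, B = below.
Labels in order: BBAABBBAAAAAABBB  (n_A = 8, n_B = 8)
Step 2: Count runs R = 5.
Step 3: Under H0 (random ordering), E[R] = 2*n_A*n_B/(n_A+n_B) + 1 = 2*8*8/16 + 1 = 9.0000.
        Var[R] = 2*n_A*n_B*(2*n_A*n_B - n_A - n_B) / ((n_A+n_B)^2 * (n_A+n_B-1)) = 14336/3840 = 3.7333.
        SD[R] = 1.9322.
Step 4: Continuity-corrected z = (R + 0.5 - E[R]) / SD[R] = (5 + 0.5 - 9.0000) / 1.9322 = -1.8114.
Step 5: Two-sided p-value via normal approximation = 2*(1 - Phi(|z|)) = 0.070076.
Step 6: alpha = 0.1. reject H0.

R = 5, z = -1.8114, p = 0.070076, reject H0.


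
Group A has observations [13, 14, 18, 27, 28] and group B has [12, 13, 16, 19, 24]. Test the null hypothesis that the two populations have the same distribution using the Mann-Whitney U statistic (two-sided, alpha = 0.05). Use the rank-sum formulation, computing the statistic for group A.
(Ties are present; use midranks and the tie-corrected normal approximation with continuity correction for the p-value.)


Step 1: Combine and sort all 10 observations; assign midranks.
sorted (value, group): (12,Y), (13,X), (13,Y), (14,X), (16,Y), (18,X), (19,Y), (24,Y), (27,X), (28,X)
ranks: 12->1, 13->2.5, 13->2.5, 14->4, 16->5, 18->6, 19->7, 24->8, 27->9, 28->10
Step 2: Rank sum for X: R1 = 2.5 + 4 + 6 + 9 + 10 = 31.5.
Step 3: U_X = R1 - n1(n1+1)/2 = 31.5 - 5*6/2 = 31.5 - 15 = 16.5.
       U_Y = n1*n2 - U_X = 25 - 16.5 = 8.5.
Step 4: Ties are present, so use the tie-corrected normal approximation (with continuity correction) for the p-value.
Step 5: p-value = 0.463344; compare to alpha = 0.05. fail to reject H0.

U_X = 16.5, p = 0.463344, fail to reject H0 at alpha = 0.05.


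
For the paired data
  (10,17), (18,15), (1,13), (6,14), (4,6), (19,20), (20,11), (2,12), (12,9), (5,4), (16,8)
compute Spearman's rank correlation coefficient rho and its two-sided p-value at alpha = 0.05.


Step 1: Rank x and y separately (midranks; no ties here).
rank(x): 10->6, 18->9, 1->1, 6->5, 4->3, 19->10, 20->11, 2->2, 12->7, 5->4, 16->8
rank(y): 17->10, 15->9, 13->7, 14->8, 6->2, 20->11, 11->5, 12->6, 9->4, 4->1, 8->3
Step 2: d_i = R_x(i) - R_y(i); compute d_i^2.
  (6-10)^2=16, (9-9)^2=0, (1-7)^2=36, (5-8)^2=9, (3-2)^2=1, (10-11)^2=1, (11-5)^2=36, (2-6)^2=16, (7-4)^2=9, (4-1)^2=9, (8-3)^2=25
sum(d^2) = 158.
Step 3: rho = 1 - 6*158 / (11*(11^2 - 1)) = 1 - 948/1320 = 0.281818.
Step 4: Under H0, t = rho * sqrt((n-2)/(1-rho^2)) = 0.8812 ~ t(9).
Step 5: Two-sided p-value from the t-distribution with 9 df = 0.401145.
Step 6: alpha = 0.05. fail to reject H0.

rho = 0.2818, p = 0.401145, fail to reject H0 at alpha = 0.05.


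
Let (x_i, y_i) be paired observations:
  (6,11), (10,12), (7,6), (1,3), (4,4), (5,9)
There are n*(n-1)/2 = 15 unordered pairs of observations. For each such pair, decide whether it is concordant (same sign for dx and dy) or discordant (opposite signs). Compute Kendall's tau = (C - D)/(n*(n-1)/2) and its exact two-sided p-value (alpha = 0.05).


Step 1: Enumerate the 15 unordered pairs (i,j) with i<j and classify each by sign(x_j-x_i) * sign(y_j-y_i).
  (1,2):dx=+4,dy=+1->C; (1,3):dx=+1,dy=-5->D; (1,4):dx=-5,dy=-8->C; (1,5):dx=-2,dy=-7->C
  (1,6):dx=-1,dy=-2->C; (2,3):dx=-3,dy=-6->C; (2,4):dx=-9,dy=-9->C; (2,5):dx=-6,dy=-8->C
  (2,6):dx=-5,dy=-3->C; (3,4):dx=-6,dy=-3->C; (3,5):dx=-3,dy=-2->C; (3,6):dx=-2,dy=+3->D
  (4,5):dx=+3,dy=+1->C; (4,6):dx=+4,dy=+6->C; (5,6):dx=+1,dy=+5->C
Step 2: C = 13, D = 2, total pairs = 15.
Step 3: tau = (C - D)/(n(n-1)/2) = (13 - 2)/15 = 0.733333.
Step 4: Exact two-sided p-value (enumerate n! = 720 permutations of y under H0): p = 0.055556.
Step 5: alpha = 0.05. fail to reject H0.

tau_b = 0.7333 (C=13, D=2), p = 0.055556, fail to reject H0.


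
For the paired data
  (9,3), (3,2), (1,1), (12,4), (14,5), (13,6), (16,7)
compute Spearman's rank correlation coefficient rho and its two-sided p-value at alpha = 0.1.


Step 1: Rank x and y separately (midranks; no ties here).
rank(x): 9->3, 3->2, 1->1, 12->4, 14->6, 13->5, 16->7
rank(y): 3->3, 2->2, 1->1, 4->4, 5->5, 6->6, 7->7
Step 2: d_i = R_x(i) - R_y(i); compute d_i^2.
  (3-3)^2=0, (2-2)^2=0, (1-1)^2=0, (4-4)^2=0, (6-5)^2=1, (5-6)^2=1, (7-7)^2=0
sum(d^2) = 2.
Step 3: rho = 1 - 6*2 / (7*(7^2 - 1)) = 1 - 12/336 = 0.964286.
Step 4: Under H0, t = rho * sqrt((n-2)/(1-rho^2)) = 8.1408 ~ t(5).
Step 5: Two-sided p-value from the t-distribution with 5 df = 0.000454.
Step 6: alpha = 0.1. reject H0.

rho = 0.9643, p = 0.000454, reject H0 at alpha = 0.1.


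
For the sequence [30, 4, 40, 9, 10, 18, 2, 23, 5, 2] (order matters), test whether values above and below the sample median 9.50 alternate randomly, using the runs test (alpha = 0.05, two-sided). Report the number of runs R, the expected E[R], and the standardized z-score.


Step 1: Compute median = 9.50; label A = above, B = below.
Labels in order: ABABAABABB  (n_A = 5, n_B = 5)
Step 2: Count runs R = 8.
Step 3: Under H0 (random ordering), E[R] = 2*n_A*n_B/(n_A+n_B) + 1 = 2*5*5/10 + 1 = 6.0000.
        Var[R] = 2*n_A*n_B*(2*n_A*n_B - n_A - n_B) / ((n_A+n_B)^2 * (n_A+n_B-1)) = 2000/900 = 2.2222.
        SD[R] = 1.4907.
Step 4: Continuity-corrected z = (R - 0.5 - E[R]) / SD[R] = (8 - 0.5 - 6.0000) / 1.4907 = 1.0062.
Step 5: Two-sided p-value via normal approximation = 2*(1 - Phi(|z|)) = 0.314305.
Step 6: alpha = 0.05. fail to reject H0.

R = 8, z = 1.0062, p = 0.314305, fail to reject H0.


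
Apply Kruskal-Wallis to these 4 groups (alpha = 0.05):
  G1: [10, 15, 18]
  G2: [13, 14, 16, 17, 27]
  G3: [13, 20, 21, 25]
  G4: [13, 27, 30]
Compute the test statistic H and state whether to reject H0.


Step 1: Combine all N = 15 observations and assign midranks.
sorted (value, group, rank): (10,G1,1), (13,G2,3), (13,G3,3), (13,G4,3), (14,G2,5), (15,G1,6), (16,G2,7), (17,G2,8), (18,G1,9), (20,G3,10), (21,G3,11), (25,G3,12), (27,G2,13.5), (27,G4,13.5), (30,G4,15)
Step 2: Sum ranks within each group.
R_1 = 16 (n_1 = 3)
R_2 = 36.5 (n_2 = 5)
R_3 = 36 (n_3 = 4)
R_4 = 31.5 (n_4 = 3)
Step 3: H = 12/(N(N+1)) * sum(R_i^2/n_i) - 3(N+1)
     = 12/(15*16) * (16^2/3 + 36.5^2/5 + 36^2/4 + 31.5^2/3) - 3*16
     = 0.050000 * 1006.53 - 48
     = 2.326667.
Step 4: Ties present; correction factor C = 1 - 30/(15^3 - 15) = 0.991071. Corrected H = 2.326667 / 0.991071 = 2.347628.
Step 5: Under H0, H ~ chi^2(3); p-value = 0.503458.
Step 6: alpha = 0.05. fail to reject H0.

H = 2.3476, df = 3, p = 0.503458, fail to reject H0.


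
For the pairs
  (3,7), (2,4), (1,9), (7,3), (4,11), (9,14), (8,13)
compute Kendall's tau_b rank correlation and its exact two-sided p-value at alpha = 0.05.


Step 1: Enumerate the 21 unordered pairs (i,j) with i<j and classify each by sign(x_j-x_i) * sign(y_j-y_i).
  (1,2):dx=-1,dy=-3->C; (1,3):dx=-2,dy=+2->D; (1,4):dx=+4,dy=-4->D; (1,5):dx=+1,dy=+4->C
  (1,6):dx=+6,dy=+7->C; (1,7):dx=+5,dy=+6->C; (2,3):dx=-1,dy=+5->D; (2,4):dx=+5,dy=-1->D
  (2,5):dx=+2,dy=+7->C; (2,6):dx=+7,dy=+10->C; (2,7):dx=+6,dy=+9->C; (3,4):dx=+6,dy=-6->D
  (3,5):dx=+3,dy=+2->C; (3,6):dx=+8,dy=+5->C; (3,7):dx=+7,dy=+4->C; (4,5):dx=-3,dy=+8->D
  (4,6):dx=+2,dy=+11->C; (4,7):dx=+1,dy=+10->C; (5,6):dx=+5,dy=+3->C; (5,7):dx=+4,dy=+2->C
  (6,7):dx=-1,dy=-1->C
Step 2: C = 15, D = 6, total pairs = 21.
Step 3: tau = (C - D)/(n(n-1)/2) = (15 - 6)/21 = 0.428571.
Step 4: Exact two-sided p-value (enumerate n! = 5040 permutations of y under H0): p = 0.238889.
Step 5: alpha = 0.05. fail to reject H0.

tau_b = 0.4286 (C=15, D=6), p = 0.238889, fail to reject H0.


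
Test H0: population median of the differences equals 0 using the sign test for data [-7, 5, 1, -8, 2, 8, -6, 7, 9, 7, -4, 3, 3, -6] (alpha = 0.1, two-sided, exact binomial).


Step 1: Discard zero differences. Original n = 14; n_eff = number of nonzero differences = 14.
Nonzero differences (with sign): -7, +5, +1, -8, +2, +8, -6, +7, +9, +7, -4, +3, +3, -6
Step 2: Count signs: positive = 9, negative = 5.
Step 3: Under H0: P(positive) = 0.5, so the number of positives S ~ Bin(14, 0.5).
Step 4: Two-sided exact p-value = sum of Bin(14,0.5) probabilities at or below the observed probability = 0.423950.
Step 5: alpha = 0.1. fail to reject H0.

n_eff = 14, pos = 9, neg = 5, p = 0.423950, fail to reject H0.


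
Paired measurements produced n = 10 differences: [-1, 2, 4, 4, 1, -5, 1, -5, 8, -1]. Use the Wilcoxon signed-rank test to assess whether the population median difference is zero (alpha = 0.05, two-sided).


Step 1: Drop any zero differences (none here) and take |d_i|.
|d| = [1, 2, 4, 4, 1, 5, 1, 5, 8, 1]
Step 2: Midrank |d_i| (ties get averaged ranks).
ranks: |1|->2.5, |2|->5, |4|->6.5, |4|->6.5, |1|->2.5, |5|->8.5, |1|->2.5, |5|->8.5, |8|->10, |1|->2.5
Step 3: Attach original signs; sum ranks with positive sign and with negative sign.
W+ = 5 + 6.5 + 6.5 + 2.5 + 2.5 + 10 = 33
W- = 2.5 + 8.5 + 8.5 + 2.5 = 22
(Check: W+ + W- = 55 should equal n(n+1)/2 = 55.)
Step 4: Test statistic W = min(W+, W-) = 22.
Step 5: Ties in |d|, so use the tie-corrected normal approximation.
        E[W] = n(n+1)/4 = 10*11/4 = 27.5.
        Tie groups: |d|=1 (t=4), |d|=4 (t=2), |d|=5 (t=2); sum(t^3 - t) = 72.
        Var[W] = n(n+1)(2n+1)/24 - sum(t^3-t)/48 = 2310/24 - 72/48 = 94.75.
        z = (W - E[W]) / sqrt(Var[W]) = (22 - 27.5) / 9.7340 = -0.5650.
        Two-sided p = 2*Phi(z) = 0.572052.
Step 6: alpha = 0.05. fail to reject H0.

W+ = 33, W- = 22, W = min = 22, p = 0.572052, fail to reject H0.


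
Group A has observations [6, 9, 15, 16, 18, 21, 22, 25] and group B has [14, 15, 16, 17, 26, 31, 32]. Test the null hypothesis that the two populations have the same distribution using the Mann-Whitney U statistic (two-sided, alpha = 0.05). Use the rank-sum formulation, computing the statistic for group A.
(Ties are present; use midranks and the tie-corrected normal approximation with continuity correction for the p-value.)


Step 1: Combine and sort all 15 observations; assign midranks.
sorted (value, group): (6,X), (9,X), (14,Y), (15,X), (15,Y), (16,X), (16,Y), (17,Y), (18,X), (21,X), (22,X), (25,X), (26,Y), (31,Y), (32,Y)
ranks: 6->1, 9->2, 14->3, 15->4.5, 15->4.5, 16->6.5, 16->6.5, 17->8, 18->9, 21->10, 22->11, 25->12, 26->13, 31->14, 32->15
Step 2: Rank sum for X: R1 = 1 + 2 + 4.5 + 6.5 + 9 + 10 + 11 + 12 = 56.
Step 3: U_X = R1 - n1(n1+1)/2 = 56 - 8*9/2 = 56 - 36 = 20.
       U_Y = n1*n2 - U_X = 56 - 20 = 36.
Step 4: Ties are present, so use the tie-corrected normal approximation (with continuity correction) for the p-value.
Step 5: p-value = 0.384568; compare to alpha = 0.05. fail to reject H0.

U_X = 20, p = 0.384568, fail to reject H0 at alpha = 0.05.


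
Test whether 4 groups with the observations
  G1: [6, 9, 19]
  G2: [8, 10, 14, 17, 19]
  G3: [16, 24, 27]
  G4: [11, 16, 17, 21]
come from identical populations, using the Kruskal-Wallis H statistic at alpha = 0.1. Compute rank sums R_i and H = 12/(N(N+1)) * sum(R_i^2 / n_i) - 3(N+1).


Step 1: Combine all N = 15 observations and assign midranks.
sorted (value, group, rank): (6,G1,1), (8,G2,2), (9,G1,3), (10,G2,4), (11,G4,5), (14,G2,6), (16,G3,7.5), (16,G4,7.5), (17,G2,9.5), (17,G4,9.5), (19,G1,11.5), (19,G2,11.5), (21,G4,13), (24,G3,14), (27,G3,15)
Step 2: Sum ranks within each group.
R_1 = 15.5 (n_1 = 3)
R_2 = 33 (n_2 = 5)
R_3 = 36.5 (n_3 = 3)
R_4 = 35 (n_4 = 4)
Step 3: H = 12/(N(N+1)) * sum(R_i^2/n_i) - 3(N+1)
     = 12/(15*16) * (15.5^2/3 + 33^2/5 + 36.5^2/3 + 35^2/4) - 3*16
     = 0.050000 * 1048.22 - 48
     = 4.410833.
Step 4: Ties present; correction factor C = 1 - 18/(15^3 - 15) = 0.994643. Corrected H = 4.410833 / 0.994643 = 4.434590.
Step 5: Under H0, H ~ chi^2(3); p-value = 0.218199.
Step 6: alpha = 0.1. fail to reject H0.

H = 4.4346, df = 3, p = 0.218199, fail to reject H0.


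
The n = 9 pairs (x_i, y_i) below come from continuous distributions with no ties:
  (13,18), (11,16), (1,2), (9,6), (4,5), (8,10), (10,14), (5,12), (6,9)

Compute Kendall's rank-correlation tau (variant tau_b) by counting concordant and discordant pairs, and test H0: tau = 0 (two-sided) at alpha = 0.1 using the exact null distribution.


Step 1: Enumerate the 36 unordered pairs (i,j) with i<j and classify each by sign(x_j-x_i) * sign(y_j-y_i).
  (1,2):dx=-2,dy=-2->C; (1,3):dx=-12,dy=-16->C; (1,4):dx=-4,dy=-12->C; (1,5):dx=-9,dy=-13->C
  (1,6):dx=-5,dy=-8->C; (1,7):dx=-3,dy=-4->C; (1,8):dx=-8,dy=-6->C; (1,9):dx=-7,dy=-9->C
  (2,3):dx=-10,dy=-14->C; (2,4):dx=-2,dy=-10->C; (2,5):dx=-7,dy=-11->C; (2,6):dx=-3,dy=-6->C
  (2,7):dx=-1,dy=-2->C; (2,8):dx=-6,dy=-4->C; (2,9):dx=-5,dy=-7->C; (3,4):dx=+8,dy=+4->C
  (3,5):dx=+3,dy=+3->C; (3,6):dx=+7,dy=+8->C; (3,7):dx=+9,dy=+12->C; (3,8):dx=+4,dy=+10->C
  (3,9):dx=+5,dy=+7->C; (4,5):dx=-5,dy=-1->C; (4,6):dx=-1,dy=+4->D; (4,7):dx=+1,dy=+8->C
  (4,8):dx=-4,dy=+6->D; (4,9):dx=-3,dy=+3->D; (5,6):dx=+4,dy=+5->C; (5,7):dx=+6,dy=+9->C
  (5,8):dx=+1,dy=+7->C; (5,9):dx=+2,dy=+4->C; (6,7):dx=+2,dy=+4->C; (6,8):dx=-3,dy=+2->D
  (6,9):dx=-2,dy=-1->C; (7,8):dx=-5,dy=-2->C; (7,9):dx=-4,dy=-5->C; (8,9):dx=+1,dy=-3->D
Step 2: C = 31, D = 5, total pairs = 36.
Step 3: tau = (C - D)/(n(n-1)/2) = (31 - 5)/36 = 0.722222.
Step 4: Exact two-sided p-value (enumerate n! = 362880 permutations of y under H0): p = 0.005886.
Step 5: alpha = 0.1. reject H0.

tau_b = 0.7222 (C=31, D=5), p = 0.005886, reject H0.


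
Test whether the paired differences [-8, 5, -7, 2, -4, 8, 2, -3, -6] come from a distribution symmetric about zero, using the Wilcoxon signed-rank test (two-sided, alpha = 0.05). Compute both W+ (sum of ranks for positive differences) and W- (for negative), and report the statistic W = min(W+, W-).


Step 1: Drop any zero differences (none here) and take |d_i|.
|d| = [8, 5, 7, 2, 4, 8, 2, 3, 6]
Step 2: Midrank |d_i| (ties get averaged ranks).
ranks: |8|->8.5, |5|->5, |7|->7, |2|->1.5, |4|->4, |8|->8.5, |2|->1.5, |3|->3, |6|->6
Step 3: Attach original signs; sum ranks with positive sign and with negative sign.
W+ = 5 + 1.5 + 8.5 + 1.5 = 16.5
W- = 8.5 + 7 + 4 + 3 + 6 = 28.5
(Check: W+ + W- = 45 should equal n(n+1)/2 = 45.)
Step 4: Test statistic W = min(W+, W-) = 16.5.
Step 5: Ties in |d|, so use the tie-corrected normal approximation.
        E[W] = n(n+1)/4 = 9*10/4 = 22.5.
        Tie groups: |d|=2 (t=2), |d|=8 (t=2); sum(t^3 - t) = 12.
        Var[W] = n(n+1)(2n+1)/24 - sum(t^3-t)/48 = 1710/24 - 12/48 = 71.
        z = (W - E[W]) / sqrt(Var[W]) = (16.5 - 22.5) / 8.4261 = -0.7121.
        Two-sided p = 2*Phi(z) = 0.476422.
Step 6: alpha = 0.05. fail to reject H0.

W+ = 16.5, W- = 28.5, W = min = 16.5, p = 0.476422, fail to reject H0.


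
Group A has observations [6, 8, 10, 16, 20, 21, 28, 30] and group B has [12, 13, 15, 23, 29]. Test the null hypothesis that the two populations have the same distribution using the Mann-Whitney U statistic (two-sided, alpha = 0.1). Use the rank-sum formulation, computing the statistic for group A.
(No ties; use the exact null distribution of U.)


Step 1: Combine and sort all 13 observations; assign midranks.
sorted (value, group): (6,X), (8,X), (10,X), (12,Y), (13,Y), (15,Y), (16,X), (20,X), (21,X), (23,Y), (28,X), (29,Y), (30,X)
ranks: 6->1, 8->2, 10->3, 12->4, 13->5, 15->6, 16->7, 20->8, 21->9, 23->10, 28->11, 29->12, 30->13
Step 2: Rank sum for X: R1 = 1 + 2 + 3 + 7 + 8 + 9 + 11 + 13 = 54.
Step 3: U_X = R1 - n1(n1+1)/2 = 54 - 8*9/2 = 54 - 36 = 18.
       U_Y = n1*n2 - U_X = 40 - 18 = 22.
Step 4: No ties, so the exact null distribution of U (based on enumerating the C(13,8) = 1287 equally likely rank assignments) gives the two-sided p-value.
Step 5: p-value = 0.832945; compare to alpha = 0.1. fail to reject H0.

U_X = 18, p = 0.832945, fail to reject H0 at alpha = 0.1.


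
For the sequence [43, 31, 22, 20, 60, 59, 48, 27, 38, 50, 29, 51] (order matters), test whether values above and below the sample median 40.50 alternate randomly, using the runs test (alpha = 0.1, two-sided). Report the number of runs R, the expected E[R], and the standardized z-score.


Step 1: Compute median = 40.50; label A = above, B = below.
Labels in order: ABBBAAABBABA  (n_A = 6, n_B = 6)
Step 2: Count runs R = 7.
Step 3: Under H0 (random ordering), E[R] = 2*n_A*n_B/(n_A+n_B) + 1 = 2*6*6/12 + 1 = 7.0000.
        Var[R] = 2*n_A*n_B*(2*n_A*n_B - n_A - n_B) / ((n_A+n_B)^2 * (n_A+n_B-1)) = 4320/1584 = 2.7273.
        SD[R] = 1.6514.
Step 4: R = E[R], so z = 0 with no continuity correction.
Step 5: Two-sided p-value via normal approximation = 2*(1 - Phi(|z|)) = 1.000000.
Step 6: alpha = 0.1. fail to reject H0.

R = 7, z = 0.0000, p = 1.000000, fail to reject H0.


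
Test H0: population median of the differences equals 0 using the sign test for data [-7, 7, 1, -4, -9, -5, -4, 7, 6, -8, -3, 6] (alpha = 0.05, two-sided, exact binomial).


Step 1: Discard zero differences. Original n = 12; n_eff = number of nonzero differences = 12.
Nonzero differences (with sign): -7, +7, +1, -4, -9, -5, -4, +7, +6, -8, -3, +6
Step 2: Count signs: positive = 5, negative = 7.
Step 3: Under H0: P(positive) = 0.5, so the number of positives S ~ Bin(12, 0.5).
Step 4: Two-sided exact p-value = sum of Bin(12,0.5) probabilities at or below the observed probability = 0.774414.
Step 5: alpha = 0.05. fail to reject H0.

n_eff = 12, pos = 5, neg = 7, p = 0.774414, fail to reject H0.


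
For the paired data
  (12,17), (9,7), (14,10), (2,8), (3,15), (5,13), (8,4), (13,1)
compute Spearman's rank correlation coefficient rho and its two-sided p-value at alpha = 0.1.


Step 1: Rank x and y separately (midranks; no ties here).
rank(x): 12->6, 9->5, 14->8, 2->1, 3->2, 5->3, 8->4, 13->7
rank(y): 17->8, 7->3, 10->5, 8->4, 15->7, 13->6, 4->2, 1->1
Step 2: d_i = R_x(i) - R_y(i); compute d_i^2.
  (6-8)^2=4, (5-3)^2=4, (8-5)^2=9, (1-4)^2=9, (2-7)^2=25, (3-6)^2=9, (4-2)^2=4, (7-1)^2=36
sum(d^2) = 100.
Step 3: rho = 1 - 6*100 / (8*(8^2 - 1)) = 1 - 600/504 = -0.190476.
Step 4: Under H0, t = rho * sqrt((n-2)/(1-rho^2)) = -0.4753 ~ t(6).
Step 5: Two-sided p-value from the t-distribution with 6 df = 0.651401.
Step 6: alpha = 0.1. fail to reject H0.

rho = -0.1905, p = 0.651401, fail to reject H0 at alpha = 0.1.


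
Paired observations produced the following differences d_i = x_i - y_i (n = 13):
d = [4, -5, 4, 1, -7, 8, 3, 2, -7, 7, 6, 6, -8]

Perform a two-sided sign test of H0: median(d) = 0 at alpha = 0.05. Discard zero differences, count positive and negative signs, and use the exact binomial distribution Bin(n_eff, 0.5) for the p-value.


Step 1: Discard zero differences. Original n = 13; n_eff = number of nonzero differences = 13.
Nonzero differences (with sign): +4, -5, +4, +1, -7, +8, +3, +2, -7, +7, +6, +6, -8
Step 2: Count signs: positive = 9, negative = 4.
Step 3: Under H0: P(positive) = 0.5, so the number of positives S ~ Bin(13, 0.5).
Step 4: Two-sided exact p-value = sum of Bin(13,0.5) probabilities at or below the observed probability = 0.266846.
Step 5: alpha = 0.05. fail to reject H0.

n_eff = 13, pos = 9, neg = 4, p = 0.266846, fail to reject H0.


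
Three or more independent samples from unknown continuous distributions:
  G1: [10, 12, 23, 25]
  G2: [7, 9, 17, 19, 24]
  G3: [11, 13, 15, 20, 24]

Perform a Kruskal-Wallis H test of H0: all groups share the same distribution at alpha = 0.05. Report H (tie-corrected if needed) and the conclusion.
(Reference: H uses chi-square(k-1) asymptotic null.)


Step 1: Combine all N = 14 observations and assign midranks.
sorted (value, group, rank): (7,G2,1), (9,G2,2), (10,G1,3), (11,G3,4), (12,G1,5), (13,G3,6), (15,G3,7), (17,G2,8), (19,G2,9), (20,G3,10), (23,G1,11), (24,G2,12.5), (24,G3,12.5), (25,G1,14)
Step 2: Sum ranks within each group.
R_1 = 33 (n_1 = 4)
R_2 = 32.5 (n_2 = 5)
R_3 = 39.5 (n_3 = 5)
Step 3: H = 12/(N(N+1)) * sum(R_i^2/n_i) - 3(N+1)
     = 12/(14*15) * (33^2/4 + 32.5^2/5 + 39.5^2/5) - 3*15
     = 0.057143 * 795.55 - 45
     = 0.460000.
Step 4: Ties present; correction factor C = 1 - 6/(14^3 - 14) = 0.997802. Corrected H = 0.460000 / 0.997802 = 0.461013.
Step 5: Under H0, H ~ chi^2(2); p-value = 0.794131.
Step 6: alpha = 0.05. fail to reject H0.

H = 0.4610, df = 2, p = 0.794131, fail to reject H0.
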